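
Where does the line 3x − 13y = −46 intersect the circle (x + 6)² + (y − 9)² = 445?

From the line, y = (46 + 3x)/13. Substituting:
178x² + 1602x − 64080 = 0  ⟹  x² + 9x − 360 = 0
x = 15 or x = −24, giving (15, 7) and (−24, −2).

(−24, −2) and (15, 7)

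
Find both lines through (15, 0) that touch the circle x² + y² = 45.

A line y − (0) = m(x − (15)) is tangent when its distance from (0, 0) is 3√5:
[m·(−15) − (0)]² = 45(m² + 1)
4m² − 1 = 0, so m = 1/2 or m = −1/2.
Through (15, 0) these give x − 2y = 15 and x + 2y = 15.

x − 2y = 15 and x + 2y = 15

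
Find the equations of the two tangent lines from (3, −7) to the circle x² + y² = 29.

A line y − (−7) = m(x − (3)) is tangent when its distance from (0, 0) is √29:
(−3m − (7))² = 29(m² + 1)
10m² − 21m − 10 = 0, so m = −2/5 or m = 5/2.
With m = −2/5: 2x + 5y = −29. With m = 5/2: 5x − 2y = 29.

2x + 5y = −29 and 5x − 2y = 29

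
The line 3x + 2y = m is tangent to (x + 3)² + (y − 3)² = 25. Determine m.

m = −3 ± 5√13

Tangency holds when the distance from the centre (−3, 3) to the line equals the radius 5:
|3·(−3) + 2·3 − m| / √13 = 5
|m − (−3)| = 5√13.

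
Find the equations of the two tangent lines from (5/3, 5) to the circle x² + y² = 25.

y = 5 and 3x + 4y = 25

Let a tangent through (5/3, 5) have slope m. Its distance from (0, 0) must equal 5:
(−5/3m − (−5))² = 25(m² + 1)
4m² + 3m = 0, so m = 0 or m = −3/4.
With m = 0: y = 5. With m = −3/4: 3x + 4y = 25.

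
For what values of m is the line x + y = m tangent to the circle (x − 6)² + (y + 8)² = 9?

For a tangent, require d(centre, line) = r = 3.
|1·6 + 1·(−8) − m| / √2 = 3
|m − (−2)| = 3√2.

m = −2 ± 3√2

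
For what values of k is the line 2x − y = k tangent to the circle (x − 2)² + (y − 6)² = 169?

k = −2 ± 13√5

The line touches the circle iff its distance from (2, 6) is 13:
|2·2 − 1·6 − k| / √5 = 13
|k − (−2)| = 13√5.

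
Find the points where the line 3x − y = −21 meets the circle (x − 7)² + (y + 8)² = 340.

From the line, y = 3x + 21. Substituting:
10x² + 160x + 550 = 0  ⟹  x² + 16x + 55 = 0
x = −5 or x = −11, giving (−5, 6) and (−11, −12).

(−11, −12) and (−5, 6)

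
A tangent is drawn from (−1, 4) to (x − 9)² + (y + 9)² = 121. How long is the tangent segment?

Centre (9, −9), r² = 121. |PO|² = (−10)² + (13)² = 269.
Power of the point: PT² = |PO|² − r² = 148, so PT = 2√37.

2√37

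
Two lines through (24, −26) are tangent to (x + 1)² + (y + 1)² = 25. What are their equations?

4x + 3y = 18 and 3x + 4y = −32

Write the tangent as mx − y + (−26 − m·(24)) = 0 and set its distance from the centre to 5:
[m·(−25) − (25)]² = 25(m² + 1)
12m² + 25m + 12 = 0, so m = −4/3 or m = −3/4.
With m = −4/3: 4x + 3y = 18. With m = −3/4: 3x + 4y = −32.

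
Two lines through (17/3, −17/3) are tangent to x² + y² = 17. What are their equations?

Write the tangent as mx − y + (−17/3 − m·(17/3)) = 0 and set its distance from the centre to √17:
[m·(−17/3) − (17/3)]² = 17(m² + 1)
4m² + 17m + 4 = 0, so m = −1/4 or m = −4.
Through (17/3, −17/3) these give x + 4y = −17 and 4x + y = 17.

x + 4y = −17 and 4x + y = 17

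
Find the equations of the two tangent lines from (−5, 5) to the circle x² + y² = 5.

2x + y = −5 and x + 2y = 5

Let a tangent through (−5, 5) have slope m. Its distance from (0, 0) must equal √5:
(5m − (−5))² = 5(m² + 1)
2m² + 5m + 2 = 0, so m = −2 or m = −1/2.
Through (−5, 5) these give 2x + y = −5 and x + 2y = 5.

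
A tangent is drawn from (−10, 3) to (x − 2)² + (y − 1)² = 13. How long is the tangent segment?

3√15

With centre O = (2, 1), |OP|² = 148 and r² = 13.
Power of the point: PT² = |PO|² − r² = 135, so PT = 3√15.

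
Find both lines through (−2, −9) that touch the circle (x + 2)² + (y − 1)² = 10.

Write the tangent as mx − y + (−9 − m·(−2)) = 0 and set its distance from the centre to √10:
(0m − (10))² = 10(m² + 1)
m² − 9 = 0, so m = −3 or m = 3.
Through (−2, −9) these give 3x + y = −15 and 3x − y = 3.

3x + y = −15 and 3x − y = 3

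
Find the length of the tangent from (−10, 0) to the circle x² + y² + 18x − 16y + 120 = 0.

2√10

With centre O = (−9, 8), |OP|² = 65 and r² = 25.
Power of the point: PT² = |PO|² − r² = 40, so PT = 2√10.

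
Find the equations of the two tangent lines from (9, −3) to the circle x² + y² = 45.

A line y − (−3) = m(x − (9)) is tangent when its distance from (0, 0) is 3√5:
(−9m − (3))² = 45(m² + 1)
2m² + 3m − 2 = 0, so m = −2 or m = 1/2.
Through (9, −3) these give 2x + y = 15 and x − 2y = 15.

2x + y = 15 and x − 2y = 15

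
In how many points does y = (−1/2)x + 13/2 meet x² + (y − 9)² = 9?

Substituting the line into the circle gives 5x² + 10x − 11 = 0.
Δ = 100 − (−220) = 320.
Two real roots: the line is a secant.

2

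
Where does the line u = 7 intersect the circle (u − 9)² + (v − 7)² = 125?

(7, −4) and (7, 18)

The line gives u = 7. Substituting into the circle:
v² − 14v − 72 = 0
v = 18 or v = −4, giving (7, 18) and (7, −4).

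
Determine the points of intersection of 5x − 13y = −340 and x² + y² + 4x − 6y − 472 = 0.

From the line, y = (340 + 5x)/13. Substituting:
194x² + 3686x + 9312 = 0  ⟹  x² + 19x + 48 = 0
x = −3 or x = −16, giving (−3, 25) and (−16, 20).

(−16, 20) and (−3, 25)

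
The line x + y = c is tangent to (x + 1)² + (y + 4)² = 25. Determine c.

Tangency holds when the distance from the centre (−1, −4) to the line equals the radius 5:
|1·(−1) + 1·(−4) − c| / √2 = 5
|c − (−5)| = 5√2.

c = −5 ± 5√2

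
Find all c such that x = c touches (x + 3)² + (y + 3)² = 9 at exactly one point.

c = −6 or c = 0

For a tangent, require d(centre, line) = r = 3.
|1·(−3) + 0·(−3) − c| / √1 = 3
|c − (−3)| = 3, so c = 0 or c = −6.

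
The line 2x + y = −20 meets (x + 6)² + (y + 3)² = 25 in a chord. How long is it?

4√5

The distance from (−6, −3) to the line is 5/√5, and r² = 25.
Half the chord is √(r² − d²) = √(20), so the full chord is 4√5.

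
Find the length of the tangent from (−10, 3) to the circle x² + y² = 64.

3√5

With centre O = (0, 0), |OP|² = 109 and r² = 64.
By the tangent–radius right angle, tangent length = √(|PO|² − r²) = √45 = 3√5.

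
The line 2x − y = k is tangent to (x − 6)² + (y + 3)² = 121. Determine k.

k = 15 ± 11√5

For a tangent, require d(centre, line) = r = 11.
|2·6 − 1·(−3) − k| / √5 = 11
|k − (15)| = 11√5.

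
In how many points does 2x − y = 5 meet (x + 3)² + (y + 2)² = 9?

Substituting the line into the circle gives 5x² − 6x + 9 = 0.
Δ = 36 − 180 = −144.
No real roots: the line does not meet the circle.

0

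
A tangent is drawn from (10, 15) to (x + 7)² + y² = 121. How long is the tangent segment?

√393

With centre O = (−7, 0), |OP|² = 514 and r² = 121.
Power of the point: PT² = |PO|² − r² = 393, so PT = √393.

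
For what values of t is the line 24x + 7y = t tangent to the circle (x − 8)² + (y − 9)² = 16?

Tangency holds when the distance from the centre (8, 9) to the line equals the radius 4:
|24·8 + 7·9 − t| / √625 = 4
|t − (255)| = 4·25, so t = 355 or t = 155.

t = 155 or t = 355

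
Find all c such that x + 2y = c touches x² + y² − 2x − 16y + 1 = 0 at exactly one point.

Tangency holds when the distance from the centre (1, 8) to the line equals the radius 8:
|1·1 + 2·8 − c| / √5 = 8
|c − (17)| = 8√5.

c = 17 ± 8√5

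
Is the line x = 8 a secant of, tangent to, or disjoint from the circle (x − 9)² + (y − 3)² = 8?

secant

Substituting the line into the circle gives y² − 6y + 2 = 0.
Δ = 36 − 8 = 28.
Two real roots: the line is a secant.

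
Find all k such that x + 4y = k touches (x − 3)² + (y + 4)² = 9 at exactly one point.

k = −13 ± 3√17

The line touches the circle iff its distance from (3, −4) is 3:
|1·3 + 4·(−4) − k| / √17 = 3
|k − (−13)| = 3√17.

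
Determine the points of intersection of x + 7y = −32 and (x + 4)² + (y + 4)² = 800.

From the line, y = (−32 − x)/7. Substituting:
50x² + 400x − 38400 = 0  ⟹  x² + 8x − 768 = 0
x = 24 or x = −32, giving (24, −8) and (−32, 0).

(−32, 0) and (24, −8)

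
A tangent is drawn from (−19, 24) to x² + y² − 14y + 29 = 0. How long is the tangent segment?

3√70

Centre (0, 7), r² = 20. |PO|² = (−19)² + (17)² = 650.
By the tangent–radius right angle, tangent length = √(|PO|² − r²) = √630 = 3√70.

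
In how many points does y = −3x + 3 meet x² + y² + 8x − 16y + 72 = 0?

Substituting the line into the circle gives 10x² + 38x + 33 = 0.
Δ = 1444 − 1320 = 124.
Two real roots: the line is a secant.

2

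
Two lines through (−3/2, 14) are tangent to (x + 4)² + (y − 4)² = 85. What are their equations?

2x − 9y = −129 and 6x + 7y = 89

Let a tangent through (−3/2, 14) have slope m. Its distance from (−4, 4) must equal √85:
[m·(−5/2) − (−10)]² = 85(m² + 1)
63m² + 40m − 12 = 0, so m = 2/9 or m = −6/7.
With m = 2/9: 2x − 9y = −129. With m = −6/7: 6x + 7y = 89.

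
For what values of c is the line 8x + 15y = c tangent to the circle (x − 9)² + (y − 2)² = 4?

c = 68 or c = 136

Tangency holds when the distance from the centre (9, 2) to the line equals the radius 2:
|8·9 + 15·2 − c| / √289 = 2
|c − (102)| = 2·17, so c = 136 or c = 68.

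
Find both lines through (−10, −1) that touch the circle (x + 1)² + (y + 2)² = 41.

5x + 4y = −54 and 4x − 5y = −35

Write the tangent as mx − y + (−1 − m·(−10)) = 0 and set its distance from the centre to √41:
(9m − (−1))² = 41(m² + 1)
20m² + 9m − 20 = 0, so m = −5/4 or m = 4/5.
Through (−10, −1) these give 5x + 4y = −54 and 4x − 5y = −35.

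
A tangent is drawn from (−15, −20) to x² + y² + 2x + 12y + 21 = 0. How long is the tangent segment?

The centre is (−1, −6) and r = 4. The square of the distance from P to the centre is 196 + 196 = 392.
By the tangent–radius right angle, tangent length = √(|PO|² − r²) = √376 = 2√94.

2√94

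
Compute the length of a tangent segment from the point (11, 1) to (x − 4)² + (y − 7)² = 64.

√21

With centre O = (4, 7), |OP|² = 85 and r² = 64.
The tangent meets the radius at right angles, so tangent² = |PO|² − r² = 85 − 64 = 21.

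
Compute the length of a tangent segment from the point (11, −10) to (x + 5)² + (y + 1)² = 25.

The centre is (−5, −1) and r = 5. The square of the distance from P to the centre is 256 + 81 = 337.
By the tangent–radius right angle, tangent length = √(|PO|² − r²) = √312 = 2√78.

2√78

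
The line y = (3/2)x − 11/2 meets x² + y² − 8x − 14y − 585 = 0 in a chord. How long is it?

Express y = (−11 + 3x)/2 and substitute into the circle:
13x² − 182x − 1911 = 0  ⟹  x² − 14x − 147 = 0
x = 21 or x = −7, giving (21, 26) and (−7, −16).
|(21, 26) − (−7, −16)| = √((28)² + (42)²) = 14√13.

14√13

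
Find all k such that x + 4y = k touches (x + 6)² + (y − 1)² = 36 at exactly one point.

k = −2 ± 6√17

Tangency holds when the distance from the centre (−6, 1) to the line equals the radius 6:
|1·(−6) + 4·1 − k| / √17 = 6
|k − (−2)| = 6√17.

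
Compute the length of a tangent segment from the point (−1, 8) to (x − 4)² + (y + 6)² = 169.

The centre is (4, −6) and r = 13. The square of the distance from P to the centre is 25 + 196 = 221.
Power of the point: PT² = |PO|² − r² = 52, so PT = 2√13.

2√13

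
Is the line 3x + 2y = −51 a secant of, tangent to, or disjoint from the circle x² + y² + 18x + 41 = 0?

Substituting the line into the circle gives 13x² + 378x + 2765 = 0.
Δ = 142884 − 143780 = −896.
No real roots: the line does not meet the circle.

disjoint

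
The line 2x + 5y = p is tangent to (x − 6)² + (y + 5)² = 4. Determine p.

p = −13 ± 2√29

Tangency holds when the distance from the centre (6, −5) to the line equals the radius 2:
|2·6 + 5·(−5) − p| / √29 = 2
|p − (−13)| = 2√29.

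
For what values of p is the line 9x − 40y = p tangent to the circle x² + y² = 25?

p = −205 or p = 205

Tangency holds when the distance from the centre (0, 0) to the line equals the radius 5:
|9·0 − 40·0 − p| / √1681 = 5
|p| = 5·41, so p = 205 or p = −205.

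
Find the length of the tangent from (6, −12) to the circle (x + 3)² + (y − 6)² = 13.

14√2

Centre (−3, 6), r² = 13. |PO|² = (9)² + (−18)² = 405.
Power of the point: PT² = |PO|² − r² = 392, so PT = 14√2.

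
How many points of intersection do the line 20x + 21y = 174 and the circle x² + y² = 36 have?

1

Substituting the line into the circle gives 841x² − 6960x + 14400 = 0.
Discriminant = (−6960)² − 4·841·(14400) = 0.
A repeated root: the line is tangent.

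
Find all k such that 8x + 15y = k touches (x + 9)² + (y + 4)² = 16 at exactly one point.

k = −200 or k = −64

Tangency holds when the distance from the centre (−9, −4) to the line equals the radius 4:
|8·(−9) + 15·(−4) − k| / √289 = 4
|k − (−132)| = 4·17, so k = −64 or k = −200.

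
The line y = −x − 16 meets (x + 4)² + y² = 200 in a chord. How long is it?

Centre (−4, 0), r² = 200. Perpendicular distance d from centre to line = |12| / √2 = 12/√2.
Half the chord is √(r² − d²) = √(128), so the full chord is 16√2.

16√2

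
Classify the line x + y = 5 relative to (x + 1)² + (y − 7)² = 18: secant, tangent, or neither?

secant

Substituting the line into the circle gives 2x² + 6x − 13 = 0.
Discriminant = (6)² − 4·2·(−13) = 140 > 0.
Two real roots: the line is a secant.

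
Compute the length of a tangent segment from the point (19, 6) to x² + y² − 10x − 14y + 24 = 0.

7√3

Centre (5, 7), r² = 50. |PO|² = (14)² + (−1)² = 197.
Power of the point: PT² = |PO|² − r² = 147, so PT = 7√3.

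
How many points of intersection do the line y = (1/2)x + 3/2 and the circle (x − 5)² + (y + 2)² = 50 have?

Substituting the line into the circle gives 5x² − 26x − 51 = 0.
Δ = 676 − (−1020) = 1696.
Two real roots: the line is a secant.

2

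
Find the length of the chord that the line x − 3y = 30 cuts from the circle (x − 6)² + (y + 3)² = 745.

Express y = (−30 + x)/3 and substitute into the circle:
10x² − 150x − 5940 = 0  ⟹  x² − 15x − 594 = 0
x = 33 or x = −18, giving (33, 1) and (−18, −16).
|(33, 1) − (−18, −16)| = √((51)² + (17)²) = 17√10.

17√10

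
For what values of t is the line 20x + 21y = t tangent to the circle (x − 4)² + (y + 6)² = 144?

For a tangent, require d(centre, line) = r = 12.
|20·4 + 21·(−6) − t| / √841 = 12
|t − (−46)| = 12·29, so t = 302 or t = −394.

t = −394 or t = 302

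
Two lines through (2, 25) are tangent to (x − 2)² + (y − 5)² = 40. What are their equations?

Let a tangent through (2, 25) have slope m. Its distance from (2, 5) must equal 2√10:
(0m − (−20))² = 40(m² + 1)
m² − 9 = 0, so m = −3 or m = 3.
Through (2, 25) these give 3x + y = 31 and 3x − y = −19.

3x + y = 31 and 3x − y = −19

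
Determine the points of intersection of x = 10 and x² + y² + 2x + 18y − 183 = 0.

The line gives x = 10. Substituting into the circle:
y² + 18y − 63 = 0
y = 3 or y = −21, giving (10, 3) and (10, −21).

(10, −21) and (10, 3)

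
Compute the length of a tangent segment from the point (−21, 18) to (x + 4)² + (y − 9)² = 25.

The centre is (−4, 9) and r = 5. The square of the distance from P to the centre is 289 + 81 = 370.
Power of the point: PT² = |PO|² − r² = 345, so PT = √345.

√345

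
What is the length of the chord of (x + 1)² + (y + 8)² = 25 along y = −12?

6

Centre (−1, −8), r² = 25. Perpendicular distance d from centre to line = |4| / √1 = 4.
Half the chord is √(r² − d²) = √(9), so the full chord is 6.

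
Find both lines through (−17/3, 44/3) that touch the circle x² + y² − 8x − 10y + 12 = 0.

Let a tangent through (−17/3, 44/3) have slope m. Its distance from (4, 5) must equal √29:
(29/3m − (−29/3))² = 29(m² + 1)
10m² + 29m + 10 = 0, so m = −5/2 or m = −2/5.
Through (−17/3, 44/3) these give 5x + 2y = 1 and 2x + 5y = 62.

5x + 2y = 1 and 2x + 5y = 62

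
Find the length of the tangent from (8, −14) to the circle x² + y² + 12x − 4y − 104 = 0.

2√77

The centre is (−6, 2) and r = 12. The square of the distance from P to the centre is 196 + 256 = 452.
The tangent meets the radius at right angles, so tangent² = |PO|² − r² = 452 − 144 = 308.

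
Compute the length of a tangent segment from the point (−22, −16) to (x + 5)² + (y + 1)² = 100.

3√46

With centre O = (−5, −1), |OP|² = 514 and r² = 100.
Power of the point: PT² = |PO|² − r² = 414, so PT = 3√46.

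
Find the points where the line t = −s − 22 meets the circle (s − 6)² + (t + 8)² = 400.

(−14, −8) and (6, −28)

Substitute t = −s − 22:
2s² + 16s − 168 = 0  ⟹  s² + 8s − 84 = 0
s = 6 or s = −14, giving (6, −28) and (−14, −8).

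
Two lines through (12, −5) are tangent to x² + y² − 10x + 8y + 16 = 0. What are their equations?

4x + 3y = 33 and 3x − 4y = 56

A line y − (−5) = m(x − (12)) is tangent when its distance from (5, −4) is 5:
(−7m − (1))² = 25(m² + 1)
12m² + 7m − 12 = 0, so m = −4/3 or m = 3/4.
Through (12, −5) these give 4x + 3y = 33 and 3x − 4y = 56.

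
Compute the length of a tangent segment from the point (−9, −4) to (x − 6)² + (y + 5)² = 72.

Centre (6, −5), r² = 72. |PO|² = (−15)² + (1)² = 226.
By the tangent–radius right angle, tangent length = √(|PO|² − r²) = √154.

√154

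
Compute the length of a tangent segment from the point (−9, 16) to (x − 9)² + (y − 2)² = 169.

With centre O = (9, 2), |OP|² = 520 and r² = 169.
The tangent meets the radius at right angles, so tangent² = |PO|² − r² = 520 − 169 = 351.

3√39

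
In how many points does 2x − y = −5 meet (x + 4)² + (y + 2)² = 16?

Centre (−4, −2), r² = 16. Distance² from centre to line = (−1)²/5 = 1/5.
Since d² < r², the line cuts the circle twice.

2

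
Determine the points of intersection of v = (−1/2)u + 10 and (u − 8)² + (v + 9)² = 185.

Substitute v = (20 − u)/2:
5u² − 140u + 960 = 0  ⟹  u² − 28u + 192 = 0
u = 16 or u = 12, giving (16, 2) and (12, 4).

(12, 4) and (16, 2)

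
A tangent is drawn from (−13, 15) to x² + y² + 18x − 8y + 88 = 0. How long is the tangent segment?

With centre O = (−9, 4), |OP|² = 137 and r² = 9.
The tangent meets the radius at right angles, so tangent² = |PO|² − r² = 137 − 9 = 128.

8√2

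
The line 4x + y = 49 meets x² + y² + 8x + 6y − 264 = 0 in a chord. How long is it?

From the line, y = −4x + 49. Substituting:
17x² − 408x + 2431 = 0  ⟹  x² − 24x + 143 = 0
x = 13 or x = 11, giving (13, −3) and (11, 5).
|(13, −3) − (11, 5)| = √((2)² + (−8)²) = 2√17.

2√17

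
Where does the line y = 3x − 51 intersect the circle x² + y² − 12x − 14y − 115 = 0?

From the line, y = 3x − 51. Substituting:
10x² − 360x + 3200 = 0  ⟹  x² − 36x + 320 = 0
x = 20 or x = 16, giving (20, 9) and (16, −3).

(16, −3) and (20, 9)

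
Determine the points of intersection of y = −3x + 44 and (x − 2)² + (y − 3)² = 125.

From the line, y = −3x + 44. Substituting:
10x² − 250x + 1560 = 0  ⟹  x² − 25x + 156 = 0
x = 13 or x = 12, giving (13, 5) and (12, 8).

(12, 8) and (13, 5)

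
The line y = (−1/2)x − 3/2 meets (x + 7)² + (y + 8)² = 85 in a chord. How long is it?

2√5

The distance from (−7, −8) to the line is 20/√5, and r² = 85.
Chord = 2√(r² − d²) = 2·√(5) = 2√5.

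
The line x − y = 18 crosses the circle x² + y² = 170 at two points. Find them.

(7, −11) and (11, −7)

Express y = x − 18 and substitute into the circle:
2x² − 36x + 154 = 0  ⟹  x² − 18x + 77 = 0
x = 11 or x = 7, giving (11, −7) and (7, −11).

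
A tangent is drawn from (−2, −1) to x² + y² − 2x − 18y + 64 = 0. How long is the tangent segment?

√91

The centre is (1, 9) and r = 3√2. The square of the distance from P to the centre is 9 + 100 = 109.
Power of the point: PT² = |PO|² − r² = 91, so PT = √91.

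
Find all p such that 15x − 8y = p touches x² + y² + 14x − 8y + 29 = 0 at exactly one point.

p = −239 or p = −35

Tangency holds when the distance from the centre (−7, 4) to the line equals the radius 6:
|15·(−7) − 8·4 − p| / √289 = 6
|p − (−137)| = 6·17, so p = −35 or p = −239.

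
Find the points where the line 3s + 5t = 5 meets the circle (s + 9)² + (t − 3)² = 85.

(−15, 10) and (0, 1)

From the line, t = (5 − 3s)/5. Substituting:
34s² + 510s = 0  ⟹  s² + 15s = 0
s = 0 or s = −15, giving (0, 1) and (−15, 10).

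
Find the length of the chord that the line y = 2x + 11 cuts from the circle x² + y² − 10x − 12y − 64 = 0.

Express y = 2x + 11 and substitute into the circle:
5x² + 10x − 75 = 0  ⟹  x² + 2x − 15 = 0
x = 3 or x = −5, giving (3, 17) and (−5, 1).
|(3, 17) − (−5, 1)| = √((8)² + (16)²) = 8√5.

8√5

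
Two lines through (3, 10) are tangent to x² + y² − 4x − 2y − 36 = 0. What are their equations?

5x + 4y = 55 and 4x − 5y = −38

A line y − (10) = m(x − (3)) is tangent when its distance from (2, 1) is √41:
[m·(−1) − (−9)]² = 41(m² + 1)
20m² + 9m − 20 = 0, so m = −5/4 or m = 4/5.
Through (3, 10) these give 5x + 4y = 55 and 4x − 5y = −38.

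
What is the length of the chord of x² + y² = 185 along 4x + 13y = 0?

2√185

The distance from (0, 0) to the line is 0/√185, and r² = 185.
Chord = 2√(r² − d²) = 2·√(185) = 2√185.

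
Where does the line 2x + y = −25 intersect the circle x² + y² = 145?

Express y = −2x − 25 and substitute into the circle:
5x² + 100x + 480 = 0  ⟹  x² + 20x + 96 = 0
x = −8 or x = −12, giving (−8, −9) and (−12, −1).

(−12, −1) and (−8, −9)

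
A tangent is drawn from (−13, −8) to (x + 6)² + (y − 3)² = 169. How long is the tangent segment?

1

With centre O = (−6, 3), |OP|² = 170 and r² = 169.
Power of the point: PT² = |PO|² − r² = 1, so PT = 1.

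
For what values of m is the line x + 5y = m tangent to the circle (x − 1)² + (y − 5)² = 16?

m = 26 ± 4√26

For a tangent, require d(centre, line) = r = 4.
|1·1 + 5·5 − m| / √26 = 4
|m − (26)| = 4√26.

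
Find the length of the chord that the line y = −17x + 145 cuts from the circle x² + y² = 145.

√290

Express y = −17x + 145 and substitute into the circle:
290x² − 4930x + 20880 = 0  ⟹  x² − 17x + 72 = 0
x = 9 or x = 8, giving (9, −8) and (8, 9).
|(9, −8) − (8, 9)| = √((1)² + (−17)²) = √290.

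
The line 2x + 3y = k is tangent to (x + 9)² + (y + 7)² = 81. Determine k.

For a tangent, require d(centre, line) = r = 9.
|2·(−9) + 3·(−7) − k| / √13 = 9
|k − (−39)| = 9√13.

k = −39 ± 9√13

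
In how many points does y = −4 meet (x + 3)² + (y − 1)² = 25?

Substituting the line into the circle gives x² + 6x + 9 = 0.
Δ = 36 − 36 = 0.
A repeated root: the line is tangent.

1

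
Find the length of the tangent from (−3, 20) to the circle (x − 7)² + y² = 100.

With centre O = (7, 0), |OP|² = 500 and r² = 100.
The tangent meets the radius at right angles, so tangent² = |PO|² − r² = 500 − 100 = 400.

20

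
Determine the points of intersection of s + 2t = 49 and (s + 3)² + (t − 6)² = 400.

(−3, 26) and (13, 18)

Substitute t = (49 − s)/2:
5s² − 50s − 195 = 0  ⟹  s² − 10s − 39 = 0
s = 13 or s = −3, giving (13, 18) and (−3, 26).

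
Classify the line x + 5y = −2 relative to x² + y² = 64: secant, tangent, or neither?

secant

Substituting the line into the circle gives 26x² + 4x − 1596 = 0.
Δ = 16 − (−165984) = 166000.
Two real roots: the line is a secant.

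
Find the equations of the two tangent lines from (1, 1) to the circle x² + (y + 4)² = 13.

3x + 2y = 5 and 2x − 3y = −1

A line y − (1) = m(x − (1)) is tangent when its distance from (0, −4) is √13:
[m·(−1) − (−5)]² = 13(m² + 1)
6m² + 5m − 6 = 0, so m = −3/2 or m = 2/3.
With m = −3/2: 3x + 2y = 5. With m = 2/3: 2x − 3y = −1.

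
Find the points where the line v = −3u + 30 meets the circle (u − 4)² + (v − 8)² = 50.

Express v = −3u + 30 and substitute into the circle:
10u² − 140u + 450 = 0  ⟹  u² − 14u + 45 = 0
u = 9 or u = 5, giving (9, 3) and (5, 15).

(5, 15) and (9, 3)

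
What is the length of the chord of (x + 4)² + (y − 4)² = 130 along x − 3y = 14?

Centre (−4, 4), r² = 130. Perpendicular distance d from centre to line = |−30| / √10 = 30/√10.
Half the chord is √(r² − d²) = √(40), so the full chord is 4√10.

4√10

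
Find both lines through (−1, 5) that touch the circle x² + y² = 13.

Let a tangent through (−1, 5) have slope m. Its distance from (0, 0) must equal √13:
[m·(1) − (−5)]² = 13(m² + 1)
6m² − 5m − 6 = 0, so m = −2/3 or m = 3/2.
With m = −2/3: 2x + 3y = 13. With m = 3/2: 3x − 2y = −13.

2x + 3y = 13 and 3x − 2y = −13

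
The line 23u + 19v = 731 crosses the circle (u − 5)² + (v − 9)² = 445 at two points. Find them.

From the line, v = (731 − 23u)/19. Substituting:
890u² − 29370u + 161980 = 0  ⟹  u² − 33u + 182 = 0
u = 26 or u = 7, giving (26, 7) and (7, 30).

(7, 30) and (26, 7)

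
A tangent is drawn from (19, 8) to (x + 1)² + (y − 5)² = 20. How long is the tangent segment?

√389

Centre (−1, 5), r² = 20. |PO|² = (20)² + (3)² = 409.
Power of the point: PT² = |PO|² − r² = 389, so PT = √389.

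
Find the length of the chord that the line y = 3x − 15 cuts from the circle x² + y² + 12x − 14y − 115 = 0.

4√10

Centre (−6, 7), r² = 200. Perpendicular distance d from centre to line = |−40| / √10 = 40/√10.
Half the chord is √(r² − d²) = √(40), so the full chord is 4√10.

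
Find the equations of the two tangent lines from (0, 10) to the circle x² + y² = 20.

A line y − (10) = m(x − (0)) is tangent when its distance from (0, 0) is 2√5:
[m·(0) − (−10)]² = 20(m² + 1)
m² − 4 = 0, so m = 2 or m = −2.
Through (0, 10) these give 2x − y = −10 and 2x + y = 10.

2x − y = −10 and 2x + y = 10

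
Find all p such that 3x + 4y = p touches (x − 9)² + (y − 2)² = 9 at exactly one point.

The line touches the circle iff its distance from (9, 2) is 3:
|3·9 + 4·2 − p| / √25 = 3
|p − (35)| = 3·5, so p = 50 or p = 20.

p = 20 or p = 50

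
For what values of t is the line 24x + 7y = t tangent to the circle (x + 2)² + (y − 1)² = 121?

Tangency holds when the distance from the centre (−2, 1) to the line equals the radius 11:
|24·(−2) + 7·1 − t| / √625 = 11
|t − (−41)| = 11·25, so t = 234 or t = −316.

t = −316 or t = 234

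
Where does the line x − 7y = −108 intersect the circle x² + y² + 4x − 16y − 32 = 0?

Express y = (108 + x)/7 and substitute into the circle:
50x² + 300x − 2000 = 0  ⟹  x² + 6x − 40 = 0
x = 4 or x = −10, giving (4, 16) and (−10, 14).

(−10, 14) and (4, 16)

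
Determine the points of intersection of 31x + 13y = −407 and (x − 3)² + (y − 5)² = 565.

From the line, y = (−407 − 31x)/13. Substituting:
1130x² + 28250x + 128820 = 0  ⟹  x² + 25x + 114 = 0
x = −6 or x = −19, giving (−6, −17) and (−19, 14).

(−19, 14) and (−6, −17)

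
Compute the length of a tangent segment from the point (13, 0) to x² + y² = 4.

√165

Centre (0, 0), r² = 4. |PO|² = (13)² + (0)² = 169.
The tangent meets the radius at right angles, so tangent² = |PO|² − r² = 169 − 4 = 165.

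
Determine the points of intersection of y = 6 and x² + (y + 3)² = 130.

Substitute y = 6:
x² − 49 = 0
x = 7 or x = −7, giving (7, 6) and (−7, 6).

(−7, 6) and (7, 6)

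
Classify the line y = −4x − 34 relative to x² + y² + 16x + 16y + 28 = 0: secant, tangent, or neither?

secant

Substituting the line into the circle gives 17x² + 224x + 640 = 0.
Discriminant = (224)² − 4·17·(640) = 6656 > 0.
Two real roots: the line is a secant.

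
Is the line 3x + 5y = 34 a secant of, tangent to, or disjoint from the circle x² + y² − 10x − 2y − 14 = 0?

Substituting the line into the circle gives 34x² − 424x + 466 = 0.
Δ = 179776 − 63376 = 116400.
Two real roots: the line is a secant.

secant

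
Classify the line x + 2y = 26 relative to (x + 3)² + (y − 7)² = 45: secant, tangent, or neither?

tangent

Centre (−3, 7), r² = 45. Distance² from centre to line = (−15)²/5 = 45.
Since d² = r², the line is tangent.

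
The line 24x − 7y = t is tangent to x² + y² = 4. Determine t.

t = −50 or t = 50

The line touches the circle iff its distance from (0, 0) is 2:
|24·0 − 7·0 − t| / √625 = 2
|t| = 2·25, so t = 50 or t = −50.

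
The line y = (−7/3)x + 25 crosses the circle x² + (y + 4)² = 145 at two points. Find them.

From the line, y = (75 − 7x)/3. Substituting:
58x² − 1218x + 6264 = 0  ⟹  x² − 21x + 108 = 0
x = 12 or x = 9, giving (12, −3) and (9, 4).

(9, 4) and (12, −3)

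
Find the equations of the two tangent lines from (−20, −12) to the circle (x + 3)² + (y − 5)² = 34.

Write the tangent as mx − y + (−12 − m·(−20)) = 0 and set its distance from the centre to √34:
(17m − (17))² = 34(m² + 1)
15m² − 34m + 15 = 0, so m = 5/3 or m = 3/5.
With m = 5/3: 5x − 3y = −64. With m = 3/5: 3x − 5y = 0.

5x − 3y = −64 and 3x − 5y = 0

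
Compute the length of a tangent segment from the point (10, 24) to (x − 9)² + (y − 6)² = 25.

10√3

With centre O = (9, 6), |OP|² = 325 and r² = 25.
The tangent meets the radius at right angles, so tangent² = |PO|² − r² = 325 − 25 = 300.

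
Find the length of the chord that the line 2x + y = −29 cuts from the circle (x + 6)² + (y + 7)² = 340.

Substitute y = −2x − 29:
5x² + 100x + 180 = 0  ⟹  x² + 20x + 36 = 0
x = −2 or x = −18, giving (−2, −25) and (−18, 7).
Chord length = distance between (−2, −25) and (−18, 7) = √1280 = 16√5.

16√5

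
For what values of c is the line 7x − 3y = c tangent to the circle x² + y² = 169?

c = ±13√58

For a tangent, require d(centre, line) = r = 13.
|7·0 − 3·0 − c| / √58 = 13
|c| = 13√58.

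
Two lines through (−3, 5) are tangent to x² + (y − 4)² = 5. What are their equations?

Write the tangent as mx − y + (5 − m·(−3)) = 0 and set its distance from the centre to √5:
[m·(3) − (−1)]² = 5(m² + 1)
2m² + 3m − 2 = 0, so m = −2 or m = 1/2.
Through (−3, 5) these give 2x + y = −1 and x − 2y = −13.

2x + y = −1 and x − 2y = −13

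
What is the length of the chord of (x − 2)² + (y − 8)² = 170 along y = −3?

14

The distance from (2, 8) to the line is 11, and r² = 170.
Chord = 2√(r² − d²) = 2·√(49) = 14.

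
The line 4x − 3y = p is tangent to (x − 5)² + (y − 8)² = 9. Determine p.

p = −19 or p = 11

For a tangent, require d(centre, line) = r = 3.
|4·5 − 3·8 − p| / √25 = 3
|p − (−4)| = 3·5, so p = 11 or p = −19.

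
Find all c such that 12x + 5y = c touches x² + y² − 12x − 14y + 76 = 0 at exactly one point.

The line touches the circle iff its distance from (6, 7) is 3:
|12·6 + 5·7 − c| / √169 = 3
|c − (107)| = 3·13, so c = 146 or c = 68.

c = 68 or c = 146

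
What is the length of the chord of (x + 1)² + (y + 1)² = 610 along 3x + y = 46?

Express y = −3x + 46 and substitute into the circle:
10x² − 280x + 1600 = 0  ⟹  x² − 28x + 160 = 0
x = 20 or x = 8, giving (20, −14) and (8, 22).
Chord length = distance between (20, −14) and (8, 22) = √1440 = 12√10.

12√10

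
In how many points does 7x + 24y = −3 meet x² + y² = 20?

d² = (7·0 + 24·0 − (−3))²/625 = 9/625; r² = 20.
Since d² < r², the line cuts the circle twice.

2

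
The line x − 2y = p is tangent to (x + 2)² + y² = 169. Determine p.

For a tangent, require d(centre, line) = r = 13.
|1·(−2) − 2·0 − p| / √5 = 13
|p − (−2)| = 13√5.

p = −2 ± 13√5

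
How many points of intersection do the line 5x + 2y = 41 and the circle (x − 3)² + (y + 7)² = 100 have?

2

d² = (5·3 + 2·(−7) − (41))²/29 = 1600/29; r² = 100.
Since d² < r², the line cuts the circle twice.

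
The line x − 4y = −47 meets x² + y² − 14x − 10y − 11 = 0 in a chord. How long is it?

2√17

Express y = (47 + x)/4 and substitute into the circle:
17x² − 170x + 153 = 0  ⟹  x² − 10x + 9 = 0
x = 9 or x = 1, giving (9, 14) and (1, 12).
Chord length = distance between (9, 14) and (1, 12) = √68 = 2√17.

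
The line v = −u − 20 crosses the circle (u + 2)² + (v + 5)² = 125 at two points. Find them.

(−13, −7) and (−4, −16)

Express v = −u − 20 and substitute into the circle:
2u² + 34u + 104 = 0  ⟹  u² + 17u + 52 = 0
u = −4 or u = −13, giving (−4, −16) and (−13, −7).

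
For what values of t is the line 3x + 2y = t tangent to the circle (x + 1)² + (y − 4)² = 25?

t = 5 ± 5√13

The line touches the circle iff its distance from (−1, 4) is 5:
|3·(−1) + 2·4 − t| / √13 = 5
|t − (5)| = 5√13.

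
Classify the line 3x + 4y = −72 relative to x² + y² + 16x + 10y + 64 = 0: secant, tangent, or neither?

neither

d² = (3·(−8) + 4·(−5) − (−72))²/25 = 784/25; r² = 25.
Since d² > r², the line lies outside the circle.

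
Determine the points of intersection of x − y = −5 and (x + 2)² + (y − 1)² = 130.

(−11, −6) and (5, 10)

Substitute y = x + 5:
2x² + 12x − 110 = 0  ⟹  x² + 6x − 55 = 0
x = 5 or x = −11, giving (5, 10) and (−11, −6).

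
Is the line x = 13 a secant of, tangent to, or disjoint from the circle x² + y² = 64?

Centre (0, 0), r² = 64. Distance² from centre to line = (−13)² = 169.
Since d² > r², the line lies outside the circle.

disjoint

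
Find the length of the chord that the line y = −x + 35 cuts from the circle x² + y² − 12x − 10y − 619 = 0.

28√2

Express y = −x + 35 and substitute into the circle:
2x² − 72x + 256 = 0  ⟹  x² − 36x + 128 = 0
x = 32 or x = 4, giving (32, 3) and (4, 31).
Chord length = distance between (32, 3) and (4, 31) = √1568 = 28√2.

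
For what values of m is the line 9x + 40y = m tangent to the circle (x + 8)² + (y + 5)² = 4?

For a tangent, require d(centre, line) = r = 2.
|9·(−8) + 40·(−5) − m| / √1681 = 2
|m − (−272)| = 2·41, so m = −190 or m = −354.

m = −354 or m = −190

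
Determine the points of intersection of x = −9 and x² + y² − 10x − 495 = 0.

(−9, −18) and (−9, 18)

The line gives x = −9. Substituting into the circle:
y² − 324 = 0
y = 18 or y = −18, giving (−9, 18) and (−9, −18).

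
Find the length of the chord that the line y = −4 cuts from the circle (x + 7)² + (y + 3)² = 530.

Express y = −4 and substitute into the circle:
x² + 14x − 480 = 0
x = 16 or x = −30, giving (16, −4) and (−30, −4).
|(16, −4) − (−30, −4)| = √((46)² + (0)²) = 46.

46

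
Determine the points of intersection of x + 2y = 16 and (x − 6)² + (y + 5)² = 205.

(0, 8) and (20, −2)

Substitute y = (16 − x)/2:
5x² − 100x = 0  ⟹  x² − 20x = 0
x = 20 or x = 0, giving (20, −2) and (0, 8).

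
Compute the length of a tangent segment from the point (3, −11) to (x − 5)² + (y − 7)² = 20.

2√77

The centre is (5, 7) and r = 2√5. The square of the distance from P to the centre is 4 + 324 = 328.
The tangent meets the radius at right angles, so tangent² = |PO|² − r² = 328 − 20 = 308.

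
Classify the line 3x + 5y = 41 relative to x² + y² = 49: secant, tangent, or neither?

Substituting the line into the circle gives 34x² − 246x + 456 = 0.
Discriminant = (−246)² − 4·34·(456) = −1500 < 0.
No real roots: the line does not meet the circle.

neither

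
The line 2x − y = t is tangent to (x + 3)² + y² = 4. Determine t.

t = −6 ± 2√5

Tangency holds when the distance from the centre (−3, 0) to the line equals the radius 2:
|2·(−3) − 1·0 − t| / √5 = 2
|t − (−6)| = 2√5.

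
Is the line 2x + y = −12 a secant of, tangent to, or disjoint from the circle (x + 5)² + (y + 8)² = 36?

secant

Substituting the line into the circle gives 5x² + 26x + 5 = 0.
Discriminant = (26)² − 4·5·(5) = 576 > 0.
Two real roots: the line is a secant.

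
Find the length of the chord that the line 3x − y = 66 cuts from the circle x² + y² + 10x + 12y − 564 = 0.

5√10

Centre (−5, −6), r² = 625. Perpendicular distance d from centre to line = |−75| / √10 = 75/√10.
Chord = 2√(r² − d²) = 2·√(125/2) = 5√10.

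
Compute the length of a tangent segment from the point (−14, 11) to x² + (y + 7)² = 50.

√470

Centre (0, −7), r² = 50. |PO|² = (−14)² + (18)² = 520.
The tangent meets the radius at right angles, so tangent² = |PO|² − r² = 520 − 50 = 470.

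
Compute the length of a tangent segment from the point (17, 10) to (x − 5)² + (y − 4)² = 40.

Centre (5, 4), r² = 40. |PO|² = (12)² + (6)² = 180.
By the tangent–radius right angle, tangent length = √(|PO|² − r²) = √140 = 2√35.

2√35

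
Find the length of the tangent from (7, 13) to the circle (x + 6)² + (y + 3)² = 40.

The centre is (−6, −3) and r = 2√10. The square of the distance from P to the centre is 169 + 256 = 425.
Power of the point: PT² = |PO|² − r² = 385, so PT = √385.

√385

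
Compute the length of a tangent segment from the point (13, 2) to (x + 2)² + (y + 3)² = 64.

The centre is (−2, −3) and r = 8. The square of the distance from P to the centre is 225 + 25 = 250.
The tangent meets the radius at right angles, so tangent² = |PO|² − r² = 250 − 64 = 186.

√186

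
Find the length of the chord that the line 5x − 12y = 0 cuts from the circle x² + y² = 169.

Centre (0, 0), r² = 169. Perpendicular distance d from centre to line = |0| / √169 = 0/√169.
Half the chord is √(r² − d²) = √(169), so the full chord is 26.

26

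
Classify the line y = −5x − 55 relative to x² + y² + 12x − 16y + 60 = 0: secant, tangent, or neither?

d² = (5·(−6) + 1·8 − (−55))²/26 = 1089/26; r² = 40.
Since d² > r², the line lies outside the circle.

neither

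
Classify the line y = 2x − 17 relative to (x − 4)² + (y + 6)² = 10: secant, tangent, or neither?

secant

d² = (2·4 − 1·(−6) − (17))²/5 = 9/5; r² = 10.
Since d² < r², the line cuts the circle twice.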